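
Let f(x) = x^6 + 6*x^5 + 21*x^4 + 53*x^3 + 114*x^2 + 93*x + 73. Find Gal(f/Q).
The polynomial f is an irreducible sextic over Q, so G = Gal(f/Q) is one of the 16 transitive subgroups 6T1, ..., 6T16 of S_6. The discriminant of f is -449880542841987, which is not a perfect square, so G is not contained in A_6. The transitive groups of degree 6 not contained in A_6 are: C_6 (6T1, order 6), S_3 (6T2, order 6), D_6 (6T3, order 12), C_3 x S_3 (6T5, order 18), A_4 x C_2 (6T6, order 24), S_4 (6T8, order 24), S_3 x S_3 (6T9, order 36), S_4 x C_2 (6T11, order 48), (S_3 x S_3) : C_2 (6T13, order 72), PGL(2,5) (6T14, order 120), S_6 (6T16, order 720). By Dedekind's theorem, for a prime p not dividing disc(f) the degrees of the irreducible factors of f mod p form the cycle type of an element of G. Factoring f modulo the 37 such primes p <= 179 (skipping 3, 19, 73, 109, which divide the discriminant), each new pattern first appears at: mod 2: f = (x^6 + x^4 + x^3 + x + 1), pattern 6; mod 7: f = (x^3 + 3x^2 + 6)(x^3 + 3x^2 + 5x + 4), pattern 3+3; mod 17: f = (x^2 + 3x + 4)(x^2 + 8x + 6)(x^2 + 12x + 8), pattern 2+2+2; mod 37: f = (x + 7)(x + 10)(x + 15)(x + 23)(x + 28)(x + 34), pattern 1+1+1+1+1+1. No other pattern occurs in this range, so the set of observed cycle types is {6, 3+3, 2+2+2, 1+1+1+1+1+1}. The candidates containing elements of all these cycle types are C_6 (6T1) of order 6, D_6 (6T3) of order 12, C_3 x S_3 (6T5) of order 18, A_4 x C_2 (6T6) of order 24, S_3 x S_3 (6T9) of order 36, S_4 x C_2 (6T11) of order 48, (S_3 x S_3) : C_2 (6T13) of order 72, PGL(2,5) (6T14) of order 120, S_6 (6T16) of order 720; the others are excluded. The observed types are precisely the cycle types that occur in C_6 (6T1). Each of the other remaining candidates has further cycle types, and by the Chebotarev density theorem the matching factorization patterns would occur for a proportion of primes equal to their share of the group: D_6 (6T3) additionally contains elements of type 2+2+1+1 (3 of its 12 elements, about 25% of primes); C_3 x S_3 (6T5) additionally contains elements of type 3+1+1+1 (4 of its 18 elements, about 22% of primes); A_4 x C_2 (6T6) additionally contains elements of type 2+2+1+1, 2+1+1+1+1 (6 of its 24 elements, about 25% of primes); S_3 x S_3 (6T9) additionally contains elements of type 3+1+1+1, 2+2+1+1 (13 of its 36 elements, about 36% of primes); S_4 x C_2 (6T11) additionally contains elements of type 4+2, 4+1+1, 2+2+1+1, 2+1+1+1+1 (24 of its 48 elements, about 50% of primes); (S_3 x S_3) : C_2 (6T13) additionally contains elements of type 4+2, 3+2+1, 3+1+1+1, 2+2+1+1, 2+1+1+1+1 (49 of its 72 elements, about 68% of primes); PGL(2,5) (6T14) additionally contains elements of type 5+1, 4+1+1, 2+2+1+1 (69 of its 120 elements, about 58% of primes); S_6 (6T16) additionally contains elements of type 5+1, 4+2, 4+1+1, 3+2+1, 3+1+1+1, 2+2+1+1, 2+1+1+1+1 (544 of its 720 elements, about 76% of primes). None of the 37 primes tested shows any such pattern (for each of these groups the chance of that is below 10^-4), which rules them out. Hence G = C_6 (6T1), of order 6.

C_6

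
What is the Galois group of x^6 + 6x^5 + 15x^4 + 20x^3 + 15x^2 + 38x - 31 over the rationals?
S_6, the symmetric group on 6 letters

The polynomial f is an irreducible sextic over Q, so G = Gal(f/Q) is one of the 16 transitive subgroups 6T1, ..., 6T16 of S_6. The discriminant of f is 53451941740544, which is not a perfect square, so G is not contained in A_6. The transitive groups of degree 6 not contained in A_6 are: C_6 (6T1, order 6), S_3 (6T2, order 6), D_6 (6T3, order 12), C_3 x S_3 (6T5, order 18), A_4 x C_2 (6T6, order 24), S_4 (6T8, order 24), S_3 x S_3 (6T9, order 36), S_4 x C_2 (6T11, order 48), (S_3 x S_3) : C_2 (6T13, order 72), PGL(2,5) (6T14, order 120), S_6 (6T16, order 720). By Dedekind's theorem, for a prime p not dividing disc(f) the degrees of the irreducible factors of f mod p form the cycle type of an element of G. Factoring f modulo the 3 such primes p <= 7 (skipping 2, which divides the discriminant), each new pattern first appears at: mod 3: f = (x^6 + 2x^3 + 2x + 2), pattern 6; mod 5: f = (x + 2)(x^5 + 4x^4 + 2x^3 + x^2 + 3x + 2), pattern 5+1; mod 7: f = (x^2 + 5x + 5)(x^4 + x^3 + 5x^2 + 4x + 5), pattern 4+2. No other pattern occurs in this range, so the set of observed cycle types is {6, 5+1, 4+2}. Among the candidates above, the only group containing elements of all these cycle types is S_6 (6T16); every other candidate lacks at least one of them. Hence G = S_6 (6T16), of order 720.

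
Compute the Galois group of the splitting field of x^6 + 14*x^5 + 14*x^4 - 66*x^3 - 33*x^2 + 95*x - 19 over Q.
PSL(2,5) (order 60)

The polynomial f is an irreducible sextic over Q, so G = Gal(f/Q) is one of the 16 transitive subgroups 6T1, ..., 6T16 of S_6. The discriminant of f is 1770264843169 = 1330513^2, a perfect square, so G is contained in A_6. The transitive groups of degree 6 contained in A_6 are: A_4 (6T4, order 12), S_4 (6T7, order 24), (C_3 x C_3) : C_4 (6T10, order 36), PSL(2,5) (6T12, order 60), A_6 (6T15, order 360). By Dedekind's theorem, for a prime p not dividing disc(f) the degrees of the irreducible factors of f mod p form the cycle type of an element of G. Factoring f modulo the 21 such primes p <= 79 (skipping 19, which divides the discriminant), each new pattern first appears at: mod 2: f = (x + 1)(x^5 + x^4 + x^3 + x^2 + 1), pattern 5+1; mod 7: f = (x^3 + 2x^2 + 1)(x^3 + 5x^2 + 4x + 2), pattern 3+3; mod 61: f = (x + 5)(x + 50)(x^2 + 8x + 51)(x^2 + 12x + 42), pattern 2+2+1+1. No other pattern occurs in this range, so the set of observed cycle types is {5+1, 3+3, 2+2+1+1}. The candidates containing elements of all these cycle types are PSL(2,5) (6T12) of order 60, A_6 (6T15) of order 360; the others are excluded. The observed types are precisely the cycle types that occur in PSL(2,5) (6T12) (apart from the identity). Each of the other remaining candidates has further cycle types, and by the Chebotarev density theorem the matching factorization patterns would occur for a proportion of primes equal to their share of the group: A_6 (6T15) additionally contains elements of type 4+2, 3+1+1+1 (130 of its 360 elements, about 36% of primes). None of the 21 primes tested shows any such pattern (for each of these groups the chance of that is below 10^-4), which rules them out. Hence G = PSL(2,5) (6T12), of order 60.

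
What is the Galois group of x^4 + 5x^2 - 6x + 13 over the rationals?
The polynomial is an irreducible quartic over Q and its discriminant is 435600 = 660^2, a perfect square, so the Galois group is contained in A_4. The resolvent cubic y^3 - 5*y^2 - 52*y + 224 splits completely over Q, which gives the Klein four-group V_4.

V_4, the Klein four-group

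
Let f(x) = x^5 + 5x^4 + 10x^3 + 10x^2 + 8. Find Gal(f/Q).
The polynomial f is an irreducible quintic over Q, so G = Gal(f/Q) is a transitive subgroup of S_5: one of C_5 (5T1, order 5), D_5 (5T2, order 10), F_20 (5T3, order 20), A_5 (5T4, order 60) or S_5 (5T5, order 120). The discriminant of f is 64000000 = 8000^2, a perfect square, so G is contained in A_5. The transitive groups of degree 5 contained in A_5 are: C_5 (5T1, order 5), D_5 (5T2, order 10), A_5 (5T4, order 60). By Dedekind's theorem, for a prime p not dividing disc(f) the degrees of the irreducible factors of f mod p form the cycle type of an element of G. Factoring f modulo the 23 such primes p <= 97 (skipping 2, 5, which divide the discriminant), each new pattern first appears at: mod 3: f = (x + 1)(x^2 + 1)(x^2 + x + 2), pattern 2+2+1; mod 7: f = (x^5 + 5x^4 + 3x^3 + 3x^2 + 1), pattern 5. No other pattern occurs in this range, so the set of observed cycle types is {2+2+1, 5}. The candidates containing elements of all these cycle types are D_5 (5T2) of order 10, A_5 (5T4) of order 60; the others are excluded. The observed types are precisely the cycle types that occur in D_5 (5T2) (apart from the identity). Each of the other remaining candidates has further cycle types, and by the Chebotarev density theorem the matching factorization patterns would occur for a proportion of primes equal to their share of the group: A_5 (5T4) additionally contains elements of type 3+1+1 (20 of its 60 elements, about 33% of primes). None of the 23 primes tested shows any such pattern (for each of these groups the chance of that is below 10^-4), which rules them out. Hence G = D_5 (5T2), of order 10.

D_5 (order 10)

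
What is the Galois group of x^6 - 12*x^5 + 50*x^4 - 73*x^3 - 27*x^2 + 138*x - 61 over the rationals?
The polynomial f is an irreducible sextic over Q, so G = Gal(f/Q) is one of the 16 transitive subgroups 6T1, ..., 6T16 of S_6. The discriminant of f is 30991489 = 5567^2, a perfect square, so G is contained in A_6. The transitive groups of degree 6 contained in A_6 are: A_4 (6T4, order 12), S_4 (6T7, order 24), (C_3 x C_3) : C_4 (6T10, order 36), PSL(2,5) (6T12, order 60), A_6 (6T15, order 360). By Dedekind's theorem, for a prime p not dividing disc(f) the degrees of the irreducible factors of f mod p form the cycle type of an element of G. Factoring f modulo the 21 such primes p <= 79 (skipping 19, which divides the discriminant), each new pattern first appears at: mod 2: f = (x + 1)(x^5 + x^4 + x^3 + x + 1), pattern 5+1; mod 7: f = (x^3 + 3x^2 + x + 1)(x^3 + 6x^2 + 3x + 2), pattern 3+3; mod 61: f = (x)(x + 22)(x^2 + 42x + 12)(x^2 + 46x + 13), pattern 2+2+1+1. No other pattern occurs in this range, so the set of observed cycle types is {5+1, 3+3, 2+2+1+1}. The candidates containing elements of all these cycle types are PSL(2,5) (6T12) of order 60, A_6 (6T15) of order 360; the others are excluded. The observed types are precisely the cycle types that occur in PSL(2,5) (6T12) (apart from the identity). Each of the other remaining candidates has further cycle types, and by the Chebotarev density theorem the matching factorization patterns would occur for a proportion of primes equal to their share of the group: A_6 (6T15) additionally contains elements of type 4+2, 3+1+1+1 (130 of its 360 elements, about 36% of primes). None of the 21 primes tested shows any such pattern (for each of these groups the chance of that is below 10^-4), which rules them out. Hence G = PSL(2,5) (6T12), of order 60.

6T12: PSL(2,5)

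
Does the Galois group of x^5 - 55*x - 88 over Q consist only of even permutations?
Yes

The polynomial is irreducible of degree 5 over Q. Its discriminant is 58564000000 = 242000^2, a perfect square. A Galois group lies in the alternating group exactly when the discriminant is a square in Q, so the Galois group (A_5) is contained in A_5.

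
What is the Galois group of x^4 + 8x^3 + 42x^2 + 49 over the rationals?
The polynomial is an irreducible quartic over Q and its discriminant is 1662029824 = 40768^2, a perfect square, so the Galois group is contained in A_4. The resolvent cubic y^3 - 42*y^2 - 196*y + 5096 is irreducible over Q. An irreducible resolvent with square discriminant gives A_4.

A_4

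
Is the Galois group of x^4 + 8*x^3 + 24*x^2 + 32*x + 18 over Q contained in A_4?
The polynomial is irreducible of degree 4 over Q. Its discriminant is 2048, which is not a perfect square. A Galois group lies in the alternating group exactly when the discriminant is a square in Q, so the Galois group (D_4) is not contained in A_4.

No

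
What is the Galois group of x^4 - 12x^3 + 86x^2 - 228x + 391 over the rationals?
C_4

The polynomial is an irreducible quartic over Q and its discriminant is 4299982848, which is not a perfect square, so the Galois group is not contained in A_4. The resolvent cubic y^3 - 86*y^2 + 1172*y + 26216 has exactly one rational root, so the Galois group is C_4 or D_4. The quartic becomes reducible over Q(sqrt(disc)), so the group is C_4.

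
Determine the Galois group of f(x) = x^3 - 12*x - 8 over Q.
The polynomial is an irreducible cubic over Q and its discriminant is 5184 = 72^2, a perfect square. For an irreducible cubic, a square discriminant forces the Galois group to be A_3, the cyclic group of order 3.

3T1: C_3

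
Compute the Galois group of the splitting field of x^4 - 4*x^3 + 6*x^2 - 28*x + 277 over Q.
The polynomial is an irreducible quartic over Q and its discriminant is 4087812096 = 63936^2, a perfect square, so the Galois group is contained in A_4. The resolvent cubic y^3 - 6*y^2 - 996*y + 1432 is irreducible over Q. An irreducible resolvent with square discriminant gives A_4.

4T4: A_4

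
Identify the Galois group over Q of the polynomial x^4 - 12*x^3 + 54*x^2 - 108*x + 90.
V_4 (order 4)

The polynomial is an irreducible quartic over Q and its discriminant is 186624 = 432^2, a perfect square, so the Galois group is contained in A_4. The resolvent cubic y^3 - 54*y^2 + 936*y - 5184 splits completely over Q, which gives the Klein four-group V_4.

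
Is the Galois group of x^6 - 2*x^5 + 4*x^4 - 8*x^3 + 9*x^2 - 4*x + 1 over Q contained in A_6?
No

The polynomial is irreducible of degree 6 over Q. Its discriminant is -1075648, which is not a perfect square. A Galois group lies in the alternating group exactly when the discriminant is a square in Q, so the Galois group (C_6) is not contained in A_6.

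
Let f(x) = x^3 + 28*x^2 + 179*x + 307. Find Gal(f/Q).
C_3 (also written C3)

The polynomial is an irreducible cubic over Q and its discriminant is 373321 = 611^2, a perfect square. For an irreducible cubic, a square discriminant forces the Galois group to be A_3, the cyclic group of order 3.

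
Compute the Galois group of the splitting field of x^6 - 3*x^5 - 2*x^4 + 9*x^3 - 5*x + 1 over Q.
S_3 (order 6)

The polynomial f is an irreducible sextic over Q, so G = Gal(f/Q) is one of the 16 transitive subgroups 6T1, ..., 6T16 of S_6. The discriminant of f is 810448, which is not a perfect square, so G is not contained in A_6. The transitive groups of degree 6 not contained in A_6 are: C_6 (6T1, order 6), S_3 (6T2, order 6), D_6 (6T3, order 12), C_3 x S_3 (6T5, order 18), A_4 x C_2 (6T6, order 24), S_4 (6T8, order 24), S_3 x S_3 (6T9, order 36), S_4 x C_2 (6T11, order 48), (S_3 x S_3) : C_2 (6T13, order 72), PGL(2,5) (6T14, order 120), S_6 (6T16, order 720). By Dedekind's theorem, for a prime p not dividing disc(f) the degrees of the irreducible factors of f mod p form the cycle type of an element of G. Factoring f modulo the 23 such primes p <= 97 (skipping 2, 37, which divide the discriminant), each new pattern first appears at: mod 3: f = (x^3 + x^2 + 2)(x^3 + 2x^2 + 2x + 2), pattern 3+3; mod 5: f = (x^2 + 2)(x^2 + 3x + 3)(x^2 + 4x + 1), pattern 2+2+2; mod 67: f = (x + 2)(x + 18)(x + 30)(x + 36)(x + 48)(x + 64), pattern 1+1+1+1+1+1. No other pattern occurs in this range, so the set of observed cycle types is {3+3, 2+2+2, 1+1+1+1+1+1}. The candidates containing elements of all these cycle types are C_6 (6T1) of order 6, S_3 (6T2) of order 6, D_6 (6T3) of order 12, C_3 x S_3 (6T5) of order 18, A_4 x C_2 (6T6) of order 24, S_4 (6T8) of order 24, S_3 x S_3 (6T9) of order 36, S_4 x C_2 (6T11) of order 48, (S_3 x S_3) : C_2 (6T13) of order 72, PGL(2,5) (6T14) of order 120, S_6 (6T16) of order 720; the others are excluded. The observed types are precisely the cycle types that occur in S_3 (6T2). Each of the other remaining candidates has further cycle types, and by the Chebotarev density theorem the matching factorization patterns would occur for a proportion of primes equal to their share of the group: C_6 (6T1) additionally contains elements of type 6 (2 of its 6 elements, about 33% of primes); D_6 (6T3) additionally contains elements of type 6, 2+2+1+1 (5 of its 12 elements, about 42% of primes); C_3 x S_3 (6T5) additionally contains elements of type 6, 3+1+1+1 (10 of its 18 elements, about 56% of primes); A_4 x C_2 (6T6) additionally contains elements of type 6, 2+2+1+1, 2+1+1+1+1 (14 of its 24 elements, about 58% of primes); S_4 (6T8) additionally contains elements of type 4+1+1, 2+2+1+1 (9 of its 24 elements, about 38% of primes); S_3 x S_3 (6T9) additionally contains elements of type 6, 3+1+1+1, 2+2+1+1 (25 of its 36 elements, about 69% of primes); S_4 x C_2 (6T11) additionally contains elements of type 6, 4+2, 4+1+1, 2+2+1+1, 2+1+1+1+1 (32 of its 48 elements, about 67% of primes); (S_3 x S_3) : C_2 (6T13) additionally contains elements of type 6, 4+2, 3+2+1, 3+1+1+1, 2+2+1+1, 2+1+1+1+1 (61 of its 72 elements, about 85% of primes); PGL(2,5) (6T14) additionally contains elements of type 6, 5+1, 4+1+1, 2+2+1+1 (89 of its 120 elements, about 74% of primes); S_6 (6T16) additionally contains elements of type 6, 5+1, 4+2, 4+1+1, 3+2+1, 3+1+1+1, 2+2+1+1, 2+1+1+1+1 (664 of its 720 elements, about 92% of primes). None of the 23 primes tested shows any such pattern (for each of these groups the chance of that is below 10^-4), which rules them out. Hence G = S_3 (6T2), of order 6.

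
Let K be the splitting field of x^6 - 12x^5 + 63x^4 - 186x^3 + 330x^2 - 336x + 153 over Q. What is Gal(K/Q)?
PGL(2,5), S_5 acting on 6 points

The polynomial f is an irreducible sextic over Q, so G = Gal(f/Q) is one of the 16 transitive subgroups 6T1, ..., 6T16 of S_6. The discriminant of f is -16003008, which is not a perfect square, so G is not contained in A_6. The transitive groups of degree 6 not contained in A_6 are: C_6 (6T1, order 6), S_3 (6T2, order 6), D_6 (6T3, order 12), C_3 x S_3 (6T5, order 18), A_4 x C_2 (6T6, order 24), S_4 (6T8, order 24), S_3 x S_3 (6T9, order 36), S_4 x C_2 (6T11, order 48), (S_3 x S_3) : C_2 (6T13, order 72), PGL(2,5) (6T14, order 120), S_6 (6T16, order 720). By Dedekind's theorem, for a prime p not dividing disc(f) the degrees of the irreducible factors of f mod p form the cycle type of an element of G. Factoring f modulo the 21 such primes p <= 89 (skipping 2, 3, 7, which divide the discriminant), each new pattern first appears at: mod 5: f = (x^6 + 3x^5 + 3x^4 + 4x^3 + 4x + 3), pattern 6; mod 11: f = (x + 7)(x^5 + 3x^4 + 9x^3 + 4x^2 + 5x + 3), pattern 5+1; mod 13: f = (x + 3)(x + 12)(x^4 + 12x^3 + 3x^2 + 1), pattern 4+1+1; mod 23: f = (x + 1)(x + 5)(x^2 + x + 19)(x^2 + 4x + 5), pattern 2+2+1+1; mod 43: f = (x^3 + 13x^2 + x + 3)(x^3 + 18x^2 + 8), pattern 3+3; mod 61: f = (x^2 + 28x + 34)(x^2 + 39x + 52)(x^2 + 43x + 30), pattern 2+2+2. No other pattern occurs in this range, so the set of observed cycle types is {6, 5+1, 4+1+1, 2+2+1+1, 3+3, 2+2+2}. The candidates containing elements of all these cycle types are PGL(2,5) (6T14) of order 120, S_6 (6T16) of order 720; the others are excluded. The observed types are precisely the cycle types that occur in PGL(2,5) (6T14) (apart from the identity). Each of the other remaining candidates has further cycle types, and by the Chebotarev density theorem the matching factorization patterns would occur for a proportion of primes equal to their share of the group: S_6 (6T16) additionally contains elements of type 4+2, 3+2+1, 3+1+1+1, 2+1+1+1+1 (265 of its 720 elements, about 37% of primes). None of the 21 primes tested shows any such pattern (for each of these groups the chance of that is below 10^-4), which rules them out. Hence G = PGL(2,5) (6T14), of order 120.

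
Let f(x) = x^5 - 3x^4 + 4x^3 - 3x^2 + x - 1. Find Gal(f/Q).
D_5

The polynomial f is an irreducible quintic over Q, so G = Gal(f/Q) is a transitive subgroup of S_5: one of C_5 (5T1, order 5), D_5 (5T2, order 10), F_20 (5T3, order 20), A_5 (5T4, order 60) or S_5 (5T5, order 120). The discriminant of f is 2209 = 47^2, a perfect square, so G is contained in A_5. The transitive groups of degree 5 contained in A_5 are: C_5 (5T1, order 5), D_5 (5T2, order 10), A_5 (5T4, order 60). By Dedekind's theorem, for a prime p not dividing disc(f) the degrees of the irreducible factors of f mod p form the cycle type of an element of G. Factoring f modulo the 23 such primes p <= 89 (skipping 47, which divides the discriminant), each new pattern first appears at: mod 2: f = (x^5 + x^4 + x^2 + x + 1), pattern 5; mod 5: f = (x + 3)(x^2 + x + 1)(x^2 + 3x + 3), pattern 2+2+1; mod 83: f = (x + 53)(x + 59)(x + 67)(x + 70)(x + 80), pattern 1+1+1+1+1. No other pattern occurs in this range, so the set of observed cycle types is {5, 2+2+1, 1+1+1+1+1}. The candidates containing elements of all these cycle types are D_5 (5T2) of order 10, A_5 (5T4) of order 60; the others are excluded. The observed types are precisely the cycle types that occur in D_5 (5T2). Each of the other remaining candidates has further cycle types, and by the Chebotarev density theorem the matching factorization patterns would occur for a proportion of primes equal to their share of the group: A_5 (5T4) additionally contains elements of type 3+1+1 (20 of its 60 elements, about 33% of primes). None of the 23 primes tested shows any such pattern (for each of these groups the chance of that is below 10^-4), which rules them out. Hence G = D_5 (5T2), of order 10.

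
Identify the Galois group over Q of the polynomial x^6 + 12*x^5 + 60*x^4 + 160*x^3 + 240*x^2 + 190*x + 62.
S_6 (order 720)

The polynomial f is an irreducible sextic over Q, so G = Gal(f/Q) is one of the 16 transitive subgroups 6T1, ..., 6T16 of S_6. The discriminant of f is -1292992, which is not a perfect square, so G is not contained in A_6. The transitive groups of degree 6 not contained in A_6 are: C_6 (6T1, order 6), S_3 (6T2, order 6), D_6 (6T3, order 12), C_3 x S_3 (6T5, order 18), A_4 x C_2 (6T6, order 24), S_4 (6T8, order 24), S_3 x S_3 (6T9, order 36), S_4 x C_2 (6T11, order 48), (S_3 x S_3) : C_2 (6T13, order 72), PGL(2,5) (6T14, order 120), S_6 (6T16, order 720). By Dedekind's theorem, for a prime p not dividing disc(f) the degrees of the irreducible factors of f mod p form the cycle type of an element of G. Factoring f modulo the 3 such primes p <= 7 (skipping 2, which divides the discriminant), each new pattern first appears at: mod 3: f = (x^6 + x^3 + x + 2), pattern 6; mod 5: f = (x + 3)(x + 4)(x^4 + 3x^2 + 4x + 1), pattern 4+1+1; mod 7: f = (x + 4)(x^2 + 1)(x^3 + x^2 + 6x + 5), pattern 3+2+1. No other pattern occurs in this range, so the set of observed cycle types is {6, 4+1+1, 3+2+1}. Among the candidates above, the only group containing elements of all these cycle types is S_6 (6T16); every other candidate lacks at least one of them. Hence G = S_6 (6T16), of order 720.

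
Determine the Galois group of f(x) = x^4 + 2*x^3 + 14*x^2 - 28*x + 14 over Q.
The polynomial is an irreducible quartic over Q and its discriminant is 5798464 = 2408^2, a perfect square, so the Galois group is contained in A_4. The resolvent cubic y^3 - 14*y^2 - 112*y - 56 is irreducible over Q. An irreducible resolvent with square discriminant gives A_4.

4T4: A_4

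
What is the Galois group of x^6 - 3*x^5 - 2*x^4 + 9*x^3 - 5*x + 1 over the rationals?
6T2: S_3

The polynomial f is an irreducible sextic over Q, so G = Gal(f/Q) is one of the 16 transitive subgroups 6T1, ..., 6T16 of S_6. The discriminant of f is 810448, which is not a perfect square, so G is not contained in A_6. The transitive groups of degree 6 not contained in A_6 are: C_6 (6T1, order 6), S_3 (6T2, order 6), D_6 (6T3, order 12), C_3 x S_3 (6T5, order 18), A_4 x C_2 (6T6, order 24), S_4 (6T8, order 24), S_3 x S_3 (6T9, order 36), S_4 x C_2 (6T11, order 48), (S_3 x S_3) : C_2 (6T13, order 72), PGL(2,5) (6T14, order 120), S_6 (6T16, order 720). By Dedekind's theorem, for a prime p not dividing disc(f) the degrees of the irreducible factors of f mod p form the cycle type of an element of G. Factoring f modulo the 23 such primes p <= 97 (skipping 2, 37, which divide the discriminant), each new pattern first appears at: mod 3: f = (x^3 + x^2 + 2)(x^3 + 2x^2 + 2x + 2), pattern 3+3; mod 5: f = (x^2 + 2)(x^2 + 3x + 3)(x^2 + 4x + 1), pattern 2+2+2; mod 67: f = (x + 2)(x + 18)(x + 30)(x + 36)(x + 48)(x + 64), pattern 1+1+1+1+1+1. No other pattern occurs in this range, so the set of observed cycle types is {3+3, 2+2+2, 1+1+1+1+1+1}. The candidates containing elements of all these cycle types are C_6 (6T1) of order 6, S_3 (6T2) of order 6, D_6 (6T3) of order 12, C_3 x S_3 (6T5) of order 18, A_4 x C_2 (6T6) of order 24, S_4 (6T8) of order 24, S_3 x S_3 (6T9) of order 36, S_4 x C_2 (6T11) of order 48, (S_3 x S_3) : C_2 (6T13) of order 72, PGL(2,5) (6T14) of order 120, S_6 (6T16) of order 720; the others are excluded. The observed types are precisely the cycle types that occur in S_3 (6T2). Each of the other remaining candidates has further cycle types, and by the Chebotarev density theorem the matching factorization patterns would occur for a proportion of primes equal to their share of the group: C_6 (6T1) additionally contains elements of type 6 (2 of its 6 elements, about 33% of primes); D_6 (6T3) additionally contains elements of type 6, 2+2+1+1 (5 of its 12 elements, about 42% of primes); C_3 x S_3 (6T5) additionally contains elements of type 6, 3+1+1+1 (10 of its 18 elements, about 56% of primes); A_4 x C_2 (6T6) additionally contains elements of type 6, 2+2+1+1, 2+1+1+1+1 (14 of its 24 elements, about 58% of primes); S_4 (6T8) additionally contains elements of type 4+1+1, 2+2+1+1 (9 of its 24 elements, about 38% of primes); S_3 x S_3 (6T9) additionally contains elements of type 6, 3+1+1+1, 2+2+1+1 (25 of its 36 elements, about 69% of primes); S_4 x C_2 (6T11) additionally contains elements of type 6, 4+2, 4+1+1, 2+2+1+1, 2+1+1+1+1 (32 of its 48 elements, about 67% of primes); (S_3 x S_3) : C_2 (6T13) additionally contains elements of type 6, 4+2, 3+2+1, 3+1+1+1, 2+2+1+1, 2+1+1+1+1 (61 of its 72 elements, about 85% of primes); PGL(2,5) (6T14) additionally contains elements of type 6, 5+1, 4+1+1, 2+2+1+1 (89 of its 120 elements, about 74% of primes); S_6 (6T16) additionally contains elements of type 6, 5+1, 4+2, 4+1+1, 3+2+1, 3+1+1+1, 2+2+1+1, 2+1+1+1+1 (664 of its 720 elements, about 92% of primes). None of the 23 primes tested shows any such pattern (for each of these groups the chance of that is below 10^-4), which rules them out. Hence G = S_3 (6T2), of order 6.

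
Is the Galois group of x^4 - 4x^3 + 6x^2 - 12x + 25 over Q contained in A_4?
The polynomial is irreducible of degree 4 over Q. Its discriminant is 937984, which is not a perfect square. A Galois group lies in the alternating group exactly when the discriminant is a square in Q, so the Galois group (S_4) is not contained in A_4.

No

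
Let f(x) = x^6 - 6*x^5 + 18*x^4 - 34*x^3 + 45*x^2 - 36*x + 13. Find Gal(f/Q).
PGL(2,5)

The polynomial f is an irreducible sextic over Q, so G = Gal(f/Q) is one of the 16 transitive subgroups 6T1, ..., 6T16 of S_6. The discriminant of f is -16003008, which is not a perfect square, so G is not contained in A_6. The transitive groups of degree 6 not contained in A_6 are: C_6 (6T1, order 6), S_3 (6T2, order 6), D_6 (6T3, order 12), C_3 x S_3 (6T5, order 18), A_4 x C_2 (6T6, order 24), S_4 (6T8, order 24), S_3 x S_3 (6T9, order 36), S_4 x C_2 (6T11, order 48), (S_3 x S_3) : C_2 (6T13, order 72), PGL(2,5) (6T14, order 120), S_6 (6T16, order 720). By Dedekind's theorem, for a prime p not dividing disc(f) the degrees of the irreducible factors of f mod p form the cycle type of an element of G. Factoring f modulo the 21 such primes p <= 89 (skipping 2, 3, 7, which divide the discriminant), each new pattern first appears at: mod 5: f = (x^6 + 4x^5 + 3x^4 + x^3 + 4x + 3), pattern 6; mod 11: f = (x + 8)(x^5 + 8x^4 + 9x^3 + 4x^2 + 2x + 3), pattern 5+1; mod 13: f = (x)(x + 4)(x^4 + 3x^3 + 6x^2 + 7x + 4), pattern 4+1+1; mod 23: f = (x + 2)(x + 6)(x^2 + 3x + 21)(x^2 + 6x + 10), pattern 2+2+1+1; mod 43: f = (x^3 + 16x^2 + 30x + 18)(x^3 + 21x^2 + 39x + 27), pattern 3+3; mod 61: f = (x^2 + 30x + 2)(x^2 + 41x + 31)(x^2 + 45x + 13), pattern 2+2+2. No other pattern occurs in this range, so the set of observed cycle types is {6, 5+1, 4+1+1, 2+2+1+1, 3+3, 2+2+2}. The candidates containing elements of all these cycle types are PGL(2,5) (6T14) of order 120, S_6 (6T16) of order 720; the others are excluded. The observed types are precisely the cycle types that occur in PGL(2,5) (6T14) (apart from the identity). Each of the other remaining candidates has further cycle types, and by the Chebotarev density theorem the matching factorization patterns would occur for a proportion of primes equal to their share of the group: S_6 (6T16) additionally contains elements of type 4+2, 3+2+1, 3+1+1+1, 2+1+1+1+1 (265 of its 720 elements, about 37% of primes). None of the 21 primes tested shows any such pattern (for each of these groups the chance of that is below 10^-4), which rules them out. Hence G = PGL(2,5) (6T14), of order 120.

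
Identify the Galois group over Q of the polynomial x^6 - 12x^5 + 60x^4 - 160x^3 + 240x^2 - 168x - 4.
A_6

The polynomial f is an irreducible sextic over Q, so G = Gal(f/Q) is one of the 16 transitive subgroups 6T1, ..., 6T16 of S_6. The discriminant of f is 746496000000 = 864000^2, a perfect square, so G is contained in A_6. The transitive groups of degree 6 contained in A_6 are: A_4 (6T4, order 12), S_4 (6T7, order 24), (C_3 x C_3) : C_4 (6T10, order 36), PSL(2,5) (6T12, order 60), A_6 (6T15, order 360). By Dedekind's theorem, for a prime p not dividing disc(f) the degrees of the irreducible factors of f mod p form the cycle type of an element of G. Factoring f modulo the 6 such primes p <= 23 (skipping 2, 3, 5, which divide the discriminant), each new pattern first appears at: mod 7: f = (x + 1)(x^5 + x^4 + 3x^3 + 5x^2 + 4x + 3), pattern 5+1; mod 23: f = (x + 5)(x + 10)(x + 19)(x^3 + x + 6), pattern 3+1+1+1. No other pattern occurs in this range, so the set of observed cycle types is {5+1, 3+1+1+1}. Among the candidates above, the only group containing elements of all these cycle types is A_6 (6T15) — each of A_4 (6T4), S_4 (6T7), (C_3 x C_3) : C_4 (6T10), PSL(2,5) (6T12) lacks at least one of them. Hence G = A_6 (6T15), of order 360.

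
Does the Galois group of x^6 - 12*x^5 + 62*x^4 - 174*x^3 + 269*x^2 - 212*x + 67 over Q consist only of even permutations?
The polynomial is irreducible of degree 6 over Q. Its discriminant is 276091456 = 16616^2, a perfect square. A Galois group lies in the alternating group exactly when the discriminant is a square in Q, so the Galois group (S_4) is contained in A_6.

Yes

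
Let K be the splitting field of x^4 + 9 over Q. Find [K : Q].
The degree of the splitting field over Q equals the order of the Galois group, so first determine the group. The polynomial is an irreducible quartic over Q and its discriminant is 186624 = 432^2, a perfect square, so the Galois group is contained in A_4. The resolvent cubic y^3 - 36*y splits completely over Q, which gives the Klein four-group V_4. The Galois group V_4 (4T2) has order 4, so the splitting field has degree 4 over Q.

4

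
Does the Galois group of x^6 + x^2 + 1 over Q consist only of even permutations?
No

The polynomial is irreducible of degree 6 over Q. Its discriminant is -61504, which is not a perfect square. A Galois group lies in the alternating group exactly when the discriminant is a square in Q, so the Galois group (S_4 x C_2) is not contained in A_6.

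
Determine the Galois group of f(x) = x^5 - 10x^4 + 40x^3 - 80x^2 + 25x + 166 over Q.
A_5 (order 60)

The polynomial f is an irreducible quintic over Q, so G = Gal(f/Q) is a transitive subgroup of S_5: one of C_5 (5T1, order 5), D_5 (5T2, order 10), F_20 (5T3, order 20), A_5 (5T4, order 60) or S_5 (5T5, order 120). The discriminant of f is 58564000000 = 242000^2, a perfect square, so G is contained in A_5. The transitive groups of degree 5 contained in A_5 are: C_5 (5T1, order 5), D_5 (5T2, order 10), A_5 (5T4, order 60). By Dedekind's theorem, for a prime p not dividing disc(f) the degrees of the irreducible factors of f mod p form the cycle type of an element of G. Factoring f modulo the 3 such primes p <= 13 (skipping 2, 5, 11, which divide the discriminant), each new pattern first appears at: mod 3: f = (x^5 + 2x^4 + x^3 + x^2 + x + 1), pattern 5; mod 13: f = (x + 4)(x + 6)(x^3 + 6x^2 + 8x + 8), pattern 3+1+1. No other pattern occurs in this range, so the set of observed cycle types is {5, 3+1+1}. Among the candidates above, the only group containing elements of all these cycle types is A_5 (5T4) — each of C_5 (5T1), D_5 (5T2) lacks at least one of them. Hence G = A_5 (5T4), of order 60.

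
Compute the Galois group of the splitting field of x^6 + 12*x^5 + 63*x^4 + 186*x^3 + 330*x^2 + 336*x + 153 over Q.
The polynomial f is an irreducible sextic over Q, so G = Gal(f/Q) is one of the 16 transitive subgroups 6T1, ..., 6T16 of S_6. The discriminant of f is -16003008, which is not a perfect square, so G is not contained in A_6. The transitive groups of degree 6 not contained in A_6 are: C_6 (6T1, order 6), S_3 (6T2, order 6), D_6 (6T3, order 12), C_3 x S_3 (6T5, order 18), A_4 x C_2 (6T6, order 24), S_4 (6T8, order 24), S_3 x S_3 (6T9, order 36), S_4 x C_2 (6T11, order 48), (S_3 x S_3) : C_2 (6T13, order 72), PGL(2,5) (6T14, order 120), S_6 (6T16, order 720). By Dedekind's theorem, for a prime p not dividing disc(f) the degrees of the irreducible factors of f mod p form the cycle type of an element of G. Factoring f modulo the 21 such primes p <= 89 (skipping 2, 3, 7, which divide the discriminant), each new pattern first appears at: mod 5: f = (x^6 + 2x^5 + 3x^4 + x^3 + x + 3), pattern 6; mod 11: f = (x + 4)(x^5 + 8x^4 + 9x^3 + 7x^2 + 5x + 8), pattern 5+1; mod 13: f = (x + 1)(x + 10)(x^4 + x^3 + 3x^2 + 1), pattern 4+1+1; mod 23: f = (x + 18)(x + 22)(x^2 + 19x + 5)(x^2 + 22x + 19), pattern 2+2+1+1; mod 43: f = (x^3 + 25x^2 + 35)(x^3 + 30x^2 + x + 40), pattern 3+3; mod 61: f = (x^2 + 18x + 30)(x^2 + 22x + 52)(x^2 + 33x + 34), pattern 2+2+2. No other pattern occurs in this range, so the set of observed cycle types is {6, 5+1, 4+1+1, 2+2+1+1, 3+3, 2+2+2}. The candidates containing elements of all these cycle types are PGL(2,5) (6T14) of order 120, S_6 (6T16) of order 720; the others are excluded. The observed types are precisely the cycle types that occur in PGL(2,5) (6T14) (apart from the identity). Each of the other remaining candidates has further cycle types, and by the Chebotarev density theorem the matching factorization patterns would occur for a proportion of primes equal to their share of the group: S_6 (6T16) additionally contains elements of type 4+2, 3+2+1, 3+1+1+1, 2+1+1+1+1 (265 of its 720 elements, about 37% of primes). None of the 21 primes tested shows any such pattern (for each of these groups the chance of that is below 10^-4), which rules them out. Hence G = PGL(2,5) (6T14), of order 120.

PGL(2,5), S_5 acting on 6 points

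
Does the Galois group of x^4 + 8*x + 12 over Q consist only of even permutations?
The polynomial is irreducible of degree 4 over Q. Its discriminant is 331776 = 576^2, a perfect square. A Galois group lies in the alternating group exactly when the discriminant is a square in Q, so the Galois group (A_4) is contained in A_4.

Yes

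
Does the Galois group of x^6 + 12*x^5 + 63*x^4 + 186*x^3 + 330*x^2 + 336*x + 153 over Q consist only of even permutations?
The polynomial is irreducible of degree 6 over Q. Its discriminant is -16003008, which is not a perfect square. A Galois group lies in the alternating group exactly when the discriminant is a square in Q, so the Galois group (PGL(2,5)) is not contained in A_6.

No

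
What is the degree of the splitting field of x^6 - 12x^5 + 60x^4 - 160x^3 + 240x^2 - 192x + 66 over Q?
The degree of the splitting field over Q equals the order of the Galois group, so first determine the group. The polynomial f is an irreducible sextic over Q, so G = Gal(f/Q) is one of the 16 transitive subgroups 6T1, ..., 6T16 of S_6. The discriminant of f is -1492992, which is not a perfect square, so G is not contained in A_6. The transitive groups of degree 6 not contained in A_6 are: C_6 (6T1, order 6), S_3 (6T2, order 6), D_6 (6T3, order 12), C_3 x S_3 (6T5, order 18), A_4 x C_2 (6T6, order 24), S_4 (6T8, order 24), S_3 x S_3 (6T9, order 36), S_4 x C_2 (6T11, order 48), (S_3 x S_3) : C_2 (6T13, order 72), PGL(2,5) (6T14, order 120), S_6 (6T16, order 720). By Dedekind's theorem, for a prime p not dividing disc(f) the degrees of the irreducible factors of f mod p form the cycle type of an element of G. Factoring f modulo the 79 such primes p <= 419 (skipping 2, 3, which divide the discriminant), each new pattern first appears at: mod 5: f = (x^2 + x + 2)(x^2 + 3x + 3)(x^2 + 4x + 1), pattern 2+2+2; mod 7: f = (x^6 + 2x^5 + 4x^4 + x^3 + 2x^2 + 4x + 3), pattern 6; mod 11: f = (x)(x + 7)(x^2 + 5x + 1)(x^2 + 9x + 4), pattern 2+2+1+1; mod 19: f = (x^3 + 13x^2 + 12x + 5)(x^3 + 13x^2 + 12x + 17), pattern 3+3; mod 43: f = (x + 1)(x + 16)(x + 19)(x + 20)(x + 23)(x + 38), pattern 1+1+1+1+1+1. No other pattern occurs in this range, so the set of observed cycle types is {2+2+2, 6, 2+2+1+1, 3+3, 1+1+1+1+1+1}. The candidates containing elements of all these cycle types are D_6 (6T3) of order 12, A_4 x C_2 (6T6) of order 24, S_3 x S_3 (6T9) of order 36, S_4 x C_2 (6T11) of order 48, (S_3 x S_3) : C_2 (6T13) of order 72, PGL(2,5) (6T14) of order 120, S_6 (6T16) of order 720; the others are excluded. The observed types are precisely the cycle types that occur in D_6 (6T3). Each of the other remaining candidates has further cycle types, and by the Chebotarev density theorem the matching factorization patterns would occur for a proportion of primes equal to their share of the group: A_4 x C_2 (6T6) additionally contains elements of type 2+1+1+1+1 (3 of its 24 elements, about 12% of primes); S_3 x S_3 (6T9) additionally contains elements of type 3+1+1+1 (4 of its 36 elements, about 11% of primes); S_4 x C_2 (6T11) additionally contains elements of type 4+2, 4+1+1, 2+1+1+1+1 (15 of its 48 elements, about 31% of primes); (S_3 x S_3) : C_2 (6T13) additionally contains elements of type 4+2, 3+2+1, 3+1+1+1, 2+1+1+1+1 (40 of its 72 elements, about 56% of primes); PGL(2,5) (6T14) additionally contains elements of type 5+1, 4+1+1 (54 of its 120 elements, about 45% of primes); S_6 (6T16) additionally contains elements of type 5+1, 4+2, 4+1+1, 3+2+1, 3+1+1+1, 2+1+1+1+1 (499 of its 720 elements, about 69% of primes). None of the 79 primes tested shows any such pattern (for each of these groups the chance of that is below 10^-4), which rules them out. Hence G = D_6 (6T3), of order 12. The Galois group D_6 (6T3) has order 12, so the splitting field has degree 12 over Q.

12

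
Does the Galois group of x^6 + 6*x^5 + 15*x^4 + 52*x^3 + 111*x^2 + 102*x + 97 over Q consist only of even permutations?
No

The polynomial is irreducible of degree 6 over Q. Its discriminant is 1352605460594688, which is not a perfect square. A Galois group lies in the alternating group exactly when the discriminant is a square in Q, so the Galois group (D_6) is not contained in A_6.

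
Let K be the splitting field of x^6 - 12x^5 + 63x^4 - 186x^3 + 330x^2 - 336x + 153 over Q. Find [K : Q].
The degree of the splitting field over Q equals the order of the Galois group, so first determine the group. The polynomial f is an irreducible sextic over Q, so G = Gal(f/Q) is one of the 16 transitive subgroups 6T1, ..., 6T16 of S_6. The discriminant of f is -16003008, which is not a perfect square, so G is not contained in A_6. The transitive groups of degree 6 not contained in A_6 are: C_6 (6T1, order 6), S_3 (6T2, order 6), D_6 (6T3, order 12), C_3 x S_3 (6T5, order 18), A_4 x C_2 (6T6, order 24), S_4 (6T8, order 24), S_3 x S_3 (6T9, order 36), S_4 x C_2 (6T11, order 48), (S_3 x S_3) : C_2 (6T13, order 72), PGL(2,5) (6T14, order 120), S_6 (6T16, order 720). By Dedekind's theorem, for a prime p not dividing disc(f) the degrees of the irreducible factors of f mod p form the cycle type of an element of G. Factoring f modulo the 21 such primes p <= 89 (skipping 2, 3, 7, which divide the discriminant), each new pattern first appears at: mod 5: f = (x^6 + 3x^5 + 3x^4 + 4x^3 + 4x + 3), pattern 6; mod 11: f = (x + 7)(x^5 + 3x^4 + 9x^3 + 4x^2 + 5x + 3), pattern 5+1; mod 13: f = (x + 3)(x + 12)(x^4 + 12x^3 + 3x^2 + 1), pattern 4+1+1; mod 23: f = (x + 1)(x + 5)(x^2 + x + 19)(x^2 + 4x + 5), pattern 2+2+1+1; mod 43: f = (x^3 + 13x^2 + x + 3)(x^3 + 18x^2 + 8), pattern 3+3; mod 61: f = (x^2 + 28x + 34)(x^2 + 39x + 52)(x^2 + 43x + 30), pattern 2+2+2. No other pattern occurs in this range, so the set of observed cycle types is {6, 5+1, 4+1+1, 2+2+1+1, 3+3, 2+2+2}. The candidates containing elements of all these cycle types are PGL(2,5) (6T14) of order 120, S_6 (6T16) of order 720; the others are excluded. The observed types are precisely the cycle types that occur in PGL(2,5) (6T14) (apart from the identity). Each of the other remaining candidates has further cycle types, and by the Chebotarev density theorem the matching factorization patterns would occur for a proportion of primes equal to their share of the group: S_6 (6T16) additionally contains elements of type 4+2, 3+2+1, 3+1+1+1, 2+1+1+1+1 (265 of its 720 elements, about 37% of primes). None of the 21 primes tested shows any such pattern (for each of these groups the chance of that is below 10^-4), which rules them out. Hence G = PGL(2,5) (6T14), of order 120. The Galois group PGL(2,5) (6T14) has order 120, so the splitting field has degree 120 over Q.

120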